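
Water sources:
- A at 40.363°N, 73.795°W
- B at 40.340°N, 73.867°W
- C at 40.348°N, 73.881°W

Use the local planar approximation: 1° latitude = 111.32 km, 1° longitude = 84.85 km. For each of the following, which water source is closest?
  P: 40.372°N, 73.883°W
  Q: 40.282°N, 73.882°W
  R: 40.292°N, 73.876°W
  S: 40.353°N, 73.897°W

P→C; Q→B; R→B; S→C

P at 40.372°N, 73.883°W:
  A: √((-0.009·111.32)² + (0.088·84.85)²) = √(1.00376 + 55.75310) = 7.534 km
  B: √((-0.032·111.32)² + (0.016·84.85)²) = √(12.68955 + 1.84308) = 3.812 km
  C: √((-0.024·111.32)² + (0.002·84.85)²) = √(7.13787 + 0.02880) = 2.677 km
  → nearest: C (2.677 km)
Q at 40.282°N, 73.882°W:
  A: √((0.081·111.32)² + (0.087·84.85)²) = √(81.30485 + 54.49319) = 11.653 km
  B: √((0.058·111.32)² + (0.015·84.85)²) = √(41.68717 + 1.61989) = 6.581 km
  C: √((0.066·111.32)² + (0.001·84.85)²) = √(53.98017 + 0.00720) = 7.348 km
  → nearest: B (6.581 km)
R at 40.292°N, 73.876°W:
  A: √((0.071·111.32)² + (0.081·84.85)²) = √(62.46879 + 47.23607) = 10.474 km
  B: √((0.048·111.32)² + (0.009·84.85)²) = √(28.55150 + 0.58316) = 5.398 km
  C: √((0.056·111.32)² + (-0.005·84.85)²) = √(38.86176 + 0.17999) = 6.248 km
  → nearest: B (5.398 km)
S at 40.353°N, 73.897°W:
  A: √((0.010·111.32)² + (0.102·84.85)²) = √(1.23921 + 74.90383) = 8.726 km
  B: √((-0.013·111.32)² + (0.030·84.85)²) = √(2.09427 + 6.47957) = 2.928 km
  C: √((-0.005·111.32)² + (0.016·84.85)²) = √(0.30980 + 1.84308) = 1.467 km
  → nearest: C (1.467 km)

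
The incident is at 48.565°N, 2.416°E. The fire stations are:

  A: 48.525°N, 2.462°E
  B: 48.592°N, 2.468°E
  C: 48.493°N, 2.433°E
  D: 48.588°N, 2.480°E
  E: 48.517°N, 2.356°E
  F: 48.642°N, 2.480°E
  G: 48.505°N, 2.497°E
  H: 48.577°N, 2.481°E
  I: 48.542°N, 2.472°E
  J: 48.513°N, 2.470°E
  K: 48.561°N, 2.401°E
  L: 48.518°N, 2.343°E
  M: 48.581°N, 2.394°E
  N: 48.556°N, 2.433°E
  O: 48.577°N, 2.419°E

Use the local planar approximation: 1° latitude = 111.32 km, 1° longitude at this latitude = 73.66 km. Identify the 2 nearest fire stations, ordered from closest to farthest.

Distances from 48.565°N, 2.416°E:
A: 5.595 km
B: 4.869 km
C: 8.112 km
D: 5.365 km
E: 6.934 km
F: 9.782 km
G: 8.956 km
H: 4.971 km
I: 4.855 km
J: 7.024 km
K: 1.191 km
L: 7.503 km
M: 2.408 km
N: 1.604 km
O: 1.354 km
Sorted: K (1.191 km) < O (1.354 km) < N (1.604 km) < M (2.408 km) < …

K, O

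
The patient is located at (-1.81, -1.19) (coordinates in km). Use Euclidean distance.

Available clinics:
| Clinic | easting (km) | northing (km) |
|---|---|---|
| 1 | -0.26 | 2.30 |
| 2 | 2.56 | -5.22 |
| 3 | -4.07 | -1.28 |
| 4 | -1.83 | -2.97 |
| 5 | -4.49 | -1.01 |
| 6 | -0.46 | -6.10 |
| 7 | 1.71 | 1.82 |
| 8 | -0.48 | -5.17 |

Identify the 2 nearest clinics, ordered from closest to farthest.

Distances from (-1.81, -1.19):
1: 3.82 km
2: 5.94 km
3: 2.26 km
4: 1.78 km
5: 2.69 km
6: 5.09 km
7: 4.63 km
8: 4.20 km
Sorted: 4 (1.78 km) < 3 (2.26 km) < 5 (2.69 km) < 1 (3.82 km) < …

4, 3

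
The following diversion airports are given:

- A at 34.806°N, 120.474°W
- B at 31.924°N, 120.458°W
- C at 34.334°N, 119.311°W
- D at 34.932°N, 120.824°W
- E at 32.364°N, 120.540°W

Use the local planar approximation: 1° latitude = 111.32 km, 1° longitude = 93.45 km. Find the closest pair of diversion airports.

A and D

Pairwise distances:
A–B: √((-2.882·111.32)² + (0.016·93.45)²) = √(102928.19297 + 2.23562) = 320.828 km
A–C: √((-0.472·111.32)² + (1.163·93.45)²) = √(2760.77105 + 11811.85320) = 120.717 km
A–D: √((0.126·111.32)² + (-0.350·93.45)²) = √(196.73765 + 1069.78056) = 35.588 km
A–E: √((-2.442·111.32)² + (-0.066·93.45)²) = √(73898.85587 + 38.04052) = 271.913 km
B–C: √((2.410·111.32)² + (1.147·93.45)²) = √(71974.80227 + 11489.08513) = 288.901 km
B–D: √((3.008·111.32)² + (-0.366·93.45)²) = √(112124.89753 + 1169.82469) = 336.593 km
B–E: √((0.440·111.32)² + (-0.082·93.45)²) = √(2399.11877 + 58.72004) = 49.577 km
C–D: √((0.598·111.32)² + (-1.513·93.45)²) = √(4431.47969 + 19991.08968) = 156.277 km
C–E: √((-1.970·111.32)² + (-1.229·93.45)²) = √(48092.66544 + 13190.53399) = 247.554 km
D–E: √((-2.568·111.32)² + (0.284·93.45)²) = √(81721.51968 + 704.36098) = 287.099 km
Closest pair: A–D at 35.588 km.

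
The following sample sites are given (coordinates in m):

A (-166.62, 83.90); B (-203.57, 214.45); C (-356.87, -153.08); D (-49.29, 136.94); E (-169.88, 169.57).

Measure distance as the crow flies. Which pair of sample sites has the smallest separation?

B and E

Pairwise distances:
B–E: √((33.69)² + (-44.88)²) = √(1135.0161 + 2014.2144) = 56.12 m
A–E: √((-3.26)² + (85.67)²) = √(10.6276 + 7339.3489) = 85.73 m
D–E: √((-120.59)² + (32.63)²) = √(14541.9481 + 1064.7169) = 124.93 m
A–D: √((117.33)² + (53.04)²) = √(13766.3289 + 2813.2416) = 128.76 m
A–B: √((-36.95)² + (130.55)²) = √(1365.3025 + 17043.3025) = 135.68 m
B–D: √((154.28)² + (-77.51)²) = √(23802.3184 + 6007.8001) = 172.66 m
A–C: √((-190.25)² + (-236.98)²) = √(36195.0625 + 56159.5204) = 303.90 m
C–E: √((186.99)² + (322.65)²) = √(34965.2601 + 104103.0225) = 372.92 m
B–C: √((-153.30)² + (-367.53)²) = √(23500.8900 + 135078.3009) = 398.22 m
C–D: √((307.58)² + (290.02)²) = √(94605.4564 + 84111.6004) = 422.75 m
Closest pair: B–E at 56.12 m.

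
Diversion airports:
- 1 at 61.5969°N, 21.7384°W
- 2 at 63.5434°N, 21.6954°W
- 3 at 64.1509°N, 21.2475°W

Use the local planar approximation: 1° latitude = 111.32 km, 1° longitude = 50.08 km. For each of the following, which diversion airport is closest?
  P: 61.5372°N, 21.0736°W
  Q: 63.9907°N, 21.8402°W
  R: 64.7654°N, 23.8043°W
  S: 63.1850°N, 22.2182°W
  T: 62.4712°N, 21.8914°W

P at 61.5372°N, 21.0736°W:
  1: 33.9500 km
  2: 225.4907 km
  3: 291.0874 km
  → nearest: 1 (33.9500 km)
Q at 63.9907°N, 21.8402°W:
  1: 266.5266 km
  2: 50.3187 km
  3: 34.6277 km
  → nearest: 3 (34.6277 km)
R at 64.7654°N, 23.8043°W:
  1: 367.5780 km
  2: 172.2186 km
  3: 145.1716 km
  → nearest: 3 (145.1716 km)
S at 63.1850°N, 22.2182°W:
  1: 178.4128 km
  2: 47.7207 km
  3: 118.0025 km
  → nearest: 2 (47.7207 km)
T at 62.4712°N, 21.8914°W:
  1: 97.6282 km
  2: 119.7602 km
  3: 189.7444 km
  → nearest: 1 (97.6282 km)

P→1; Q→3; R→3; S→2; T→1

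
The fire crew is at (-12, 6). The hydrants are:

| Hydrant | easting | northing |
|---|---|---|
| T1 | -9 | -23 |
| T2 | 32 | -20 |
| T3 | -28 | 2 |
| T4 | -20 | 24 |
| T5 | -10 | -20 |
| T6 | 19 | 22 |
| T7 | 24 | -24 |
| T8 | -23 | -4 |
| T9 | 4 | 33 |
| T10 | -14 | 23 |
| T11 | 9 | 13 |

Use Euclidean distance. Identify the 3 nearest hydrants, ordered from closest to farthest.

T8, T3, T10

Distances from (-12, 6):
T1: 29.2
T2: 51.1
T3: 16.5
T4: 19.7
T5: 26.1
T6: 34.9
T7: 46.9
T8: 14.9
T9: 31.4
T10: 17.1
T11: 22.1
Sorted: T8 (14.9) < T3 (16.5) < T10 (17.1) < T4 (19.7) < T11 (22.1) < …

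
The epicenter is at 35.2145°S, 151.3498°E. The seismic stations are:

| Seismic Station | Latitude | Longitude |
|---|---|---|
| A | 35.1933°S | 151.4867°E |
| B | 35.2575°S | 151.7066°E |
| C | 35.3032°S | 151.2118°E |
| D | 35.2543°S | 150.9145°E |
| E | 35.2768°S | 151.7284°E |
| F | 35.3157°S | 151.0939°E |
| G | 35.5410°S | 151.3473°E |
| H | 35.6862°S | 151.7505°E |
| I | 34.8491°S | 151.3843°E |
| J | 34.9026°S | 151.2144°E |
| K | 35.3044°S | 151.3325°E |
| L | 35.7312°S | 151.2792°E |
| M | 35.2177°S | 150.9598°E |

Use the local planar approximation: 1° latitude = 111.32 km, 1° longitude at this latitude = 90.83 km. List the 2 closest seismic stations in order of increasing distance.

Distances from 35.2145°S, 151.3498°E:
A: 12.6566 km
B: 32.7597 km
C: 15.9566 km
D: 39.7858 km
E: 35.0806 km
F: 25.8296 km
G: 36.3467 km
H: 63.8898 km
I: 40.7969 km
J: 36.8345 km
K: 10.1303 km
L: 57.8754 km
M: 35.4255 km
Sorted: K (10.1303 km) < A (12.6566 km) < C (15.9566 km) < F (25.8296 km) < …

K, A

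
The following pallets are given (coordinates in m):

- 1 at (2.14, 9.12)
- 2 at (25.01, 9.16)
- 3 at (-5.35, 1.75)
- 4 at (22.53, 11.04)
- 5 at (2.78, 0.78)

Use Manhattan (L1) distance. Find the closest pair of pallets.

Pairwise distances:
1–2: |22.87| + |0.04| = 22.87 + 0.04 = 22.91 m
1–3: |-7.49| + |-7.37| = 7.49 + 7.37 = 14.86 m
1–4: |20.39| + |1.92| = 20.39 + 1.92 = 22.31 m
1–5: |0.64| + |-8.34| = 0.64 + 8.34 = 8.98 m
2–3: |-30.36| + |-7.41| = 30.36 + 7.41 = 37.77 m
2–4: |-2.48| + |1.88| = 2.48 + 1.88 = 4.36 m
2–5: |-22.23| + |-8.38| = 22.23 + 8.38 = 30.61 m
3–4: |27.88| + |9.29| = 27.88 + 9.29 = 37.17 m
3–5: |8.13| + |-0.97| = 8.13 + 0.97 = 9.10 m
4–5: |-19.75| + |-10.26| = 19.75 + 10.26 = 30.01 m
Closest pair: 2–4 at 4.36 m.

2 and 4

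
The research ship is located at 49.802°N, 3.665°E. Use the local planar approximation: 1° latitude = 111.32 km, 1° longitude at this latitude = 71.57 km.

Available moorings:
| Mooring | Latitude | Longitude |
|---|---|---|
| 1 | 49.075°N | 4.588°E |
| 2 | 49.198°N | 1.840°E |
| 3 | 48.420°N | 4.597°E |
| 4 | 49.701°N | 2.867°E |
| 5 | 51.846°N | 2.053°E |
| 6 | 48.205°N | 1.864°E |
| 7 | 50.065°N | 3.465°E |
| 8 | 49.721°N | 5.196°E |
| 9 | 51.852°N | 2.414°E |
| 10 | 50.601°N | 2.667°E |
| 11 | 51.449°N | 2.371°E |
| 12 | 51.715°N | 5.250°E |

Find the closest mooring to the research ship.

7

Distances from 49.802°N, 3.665°E:
1: 104.467 km
2: 146.905 km
3: 167.682 km
4: 58.209 km
5: 255.116 km
6: 219.590 km
7: 32.589 km
8: 109.944 km
9: 245.141 km
10: 114.074 km
11: 205.407 km
12: 241.284 km
Minimum: 7 at 32.589 km.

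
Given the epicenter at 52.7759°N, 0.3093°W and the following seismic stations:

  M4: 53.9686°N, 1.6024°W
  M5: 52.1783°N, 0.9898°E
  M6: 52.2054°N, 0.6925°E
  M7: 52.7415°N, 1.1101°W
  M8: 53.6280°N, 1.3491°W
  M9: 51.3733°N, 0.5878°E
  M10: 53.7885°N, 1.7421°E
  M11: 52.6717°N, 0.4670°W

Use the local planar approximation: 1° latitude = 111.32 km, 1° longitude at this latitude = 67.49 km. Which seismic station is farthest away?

M10

Distances from 52.7759°N, 0.3093°W:
M4: √((1.1927·111.32)² + (-1.2931·67.49)²) = √(17628.235098 + 7616.283120) = 158.8852 km
M5: √((-0.5976·111.32)² + (1.2991·67.49)²) = √(4425.553273 + 7687.126392) = 110.0576 km
M6: √((-0.5705·111.32)² + (1.0018·67.49)²) = √(4033.273685 + 4571.312498) = 92.7609 km
M7: √((-0.0344·111.32)² + (-0.8008·67.49)²) = √(14.664366 + 2920.969251) = 54.1815 km
M8: √((0.8521·111.32)² + (-1.0398·67.49)²) = √(8997.617482 + 4924.685292) = 117.9928 km
M9: √((-1.4026·111.32)² + (0.8971·67.49)²) = √(24378.897672 + 3665.730809) = 167.4653 km
M10: √((1.0126·111.32)² + (2.0514·67.49)²) = √(12706.391765 + 19168.121724) = 178.5343 km
M11: √((-0.1042·111.32)² + (-0.1577·67.49)²) = √(134.549421 + 113.277132) = 15.7425 km
Maximum: M10 at 178.5343 km.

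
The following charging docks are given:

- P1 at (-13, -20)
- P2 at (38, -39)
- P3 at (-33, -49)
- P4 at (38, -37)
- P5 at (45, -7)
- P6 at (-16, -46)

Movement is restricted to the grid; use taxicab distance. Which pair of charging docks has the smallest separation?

Pairwise distances:
P2–P4: 2
P3–P6: 20
P1–P6: 29
P4–P5: 37
P2–P5: 39
P1–P3: 49
P2–P6: 61
P4–P6: 63
P1–P4: 68
P1–P2: 70
P1–P5: 71
P2–P3: 81
P3–P4: 83
P5–P6: 100
P3–P5: 120
Closest pair: P2–P4 at 2.

P2 and P4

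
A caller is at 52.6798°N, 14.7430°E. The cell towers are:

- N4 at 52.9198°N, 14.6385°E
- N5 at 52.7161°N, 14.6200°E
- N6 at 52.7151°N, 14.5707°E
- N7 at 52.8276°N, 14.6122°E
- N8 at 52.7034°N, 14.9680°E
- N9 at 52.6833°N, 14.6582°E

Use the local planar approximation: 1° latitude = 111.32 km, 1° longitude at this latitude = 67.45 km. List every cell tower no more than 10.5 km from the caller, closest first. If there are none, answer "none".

N9, N5

Distances from 52.6798°N, 14.7430°E:
N4: √((0.2400·111.32)² + (-0.1045·67.45)²) = √(713.787402 + 49.681705) = 27.6309 km
N5: √((0.0363·111.32)² + (-0.1230·67.45)²) = √(16.329002 + 68.829423) = 9.2281 km
N6: √((0.0353·111.32)² + (-0.1723·67.45)²) = √(15.441725 + 135.062400) = 12.2680 km
N7: √((0.1478·111.32)² + (-0.1308·67.45)²) = √(270.704368 + 77.835800) = 18.6692 km
N8: √((0.0236·111.32)² + (0.2250·67.45)²) = √(6.901928 + 230.318564) = 15.4020 km
N9: √((0.0035·111.32)² + (-0.0848·67.45)²) = √(0.151804 + 32.715654) = 5.7330 km
Threshold 10.5 km: N9 (5.7330 km), N5 (9.2281 km) are within range.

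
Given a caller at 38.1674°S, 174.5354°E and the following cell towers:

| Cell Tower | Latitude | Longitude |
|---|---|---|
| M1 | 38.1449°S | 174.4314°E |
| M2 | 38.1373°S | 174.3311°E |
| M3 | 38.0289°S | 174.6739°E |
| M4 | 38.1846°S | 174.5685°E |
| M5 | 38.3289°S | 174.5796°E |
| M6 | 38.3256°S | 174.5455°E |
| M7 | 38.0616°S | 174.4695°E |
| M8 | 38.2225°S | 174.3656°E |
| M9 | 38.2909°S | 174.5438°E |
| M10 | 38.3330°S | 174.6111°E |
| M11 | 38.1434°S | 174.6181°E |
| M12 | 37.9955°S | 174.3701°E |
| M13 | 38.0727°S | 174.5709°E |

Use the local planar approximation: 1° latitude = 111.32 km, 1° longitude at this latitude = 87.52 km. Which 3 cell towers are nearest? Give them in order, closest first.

M4, M11, M1

Distances from 38.1674°S, 174.5354°E:
M1: 9.4404 km
M2: 18.1916 km
M3: 19.6123 km
M4: 3.4725 km
M5: 18.3897 km
M6: 17.6330 km
M7: 13.1140 km
M8: 16.0770 km
M9: 13.7677 km
M10: 19.5890 km
M11: 7.7153 km
M12: 23.9891 km
M13: 10.9903 km
Sorted: M4 (3.4725 km) < M11 (7.7153 km) < M1 (9.4404 km) < M13 (10.9903 km) < M7 (13.1140 km) < …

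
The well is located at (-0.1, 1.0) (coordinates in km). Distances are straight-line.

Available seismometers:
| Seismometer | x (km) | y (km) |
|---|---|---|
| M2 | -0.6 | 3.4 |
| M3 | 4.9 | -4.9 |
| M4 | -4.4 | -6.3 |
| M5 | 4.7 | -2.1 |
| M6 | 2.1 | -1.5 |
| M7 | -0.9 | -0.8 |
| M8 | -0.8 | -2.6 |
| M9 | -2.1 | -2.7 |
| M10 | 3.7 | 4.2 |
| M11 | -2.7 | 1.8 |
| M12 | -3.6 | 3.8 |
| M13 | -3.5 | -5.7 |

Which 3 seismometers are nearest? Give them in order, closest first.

M7, M2, M11

Distances from (-0.1, 1.0):
M2: √((-0.5)² + (2.4)²) = √(0.250 + 5.760) = 2.5 km
M3: √((5.0)² + (-5.9)²) = √(25.000 + 34.810) = 7.7 km
M4: √((-4.3)² + (-7.3)²) = √(18.490 + 53.290) = 8.5 km
M5: √((4.8)² + (-3.1)²) = √(23.040 + 9.610) = 5.7 km
M6: √((2.2)² + (-2.5)²) = √(4.840 + 6.250) = 3.3 km
M7: √((-0.8)² + (-1.8)²) = √(0.640 + 3.240) = 2.0 km
M8: √((-0.7)² + (-3.6)²) = √(0.490 + 12.960) = 3.7 km
M9: √((-2.0)² + (-3.7)²) = √(4.000 + 13.690) = 4.2 km
M10: √((3.8)² + (3.2)²) = √(14.440 + 10.240) = 5.0 km
M11: √((-2.6)² + (0.8)²) = √(6.760 + 0.640) = 2.7 km
M12: √((-3.5)² + (2.8)²) = √(12.250 + 7.840) = 4.5 km
M13: √((-3.4)² + (-6.7)²) = √(11.560 + 44.890) = 7.5 km
Sorted: M7 (2.0 km) < M2 (2.5 km) < M11 (2.7 km) < M6 (3.3 km) < M8 (3.7 km) < …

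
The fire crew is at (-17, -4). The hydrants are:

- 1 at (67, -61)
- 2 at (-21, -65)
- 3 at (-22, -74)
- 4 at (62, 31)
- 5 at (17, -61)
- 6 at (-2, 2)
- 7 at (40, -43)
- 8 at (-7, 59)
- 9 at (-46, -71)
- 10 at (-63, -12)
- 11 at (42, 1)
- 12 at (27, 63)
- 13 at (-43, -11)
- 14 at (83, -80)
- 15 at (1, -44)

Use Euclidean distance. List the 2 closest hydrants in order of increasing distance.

Distances from (-17, -4):
1: √((84)² + (-57)²) = √(7056.000 + 3249.000) = 101.5
2: √((-4)² + (-61)²) = √(16.000 + 3721.000) = 61.1
3: √((-5)² + (-70)²) = √(25.000 + 4900.000) = 70.2
4: √((79)² + (35)²) = √(6241.000 + 1225.000) = 86.4
5: √((34)² + (-57)²) = √(1156.000 + 3249.000) = 66.4
6: √((15)² + (6)²) = √(225.000 + 36.000) = 16.2
7: √((57)² + (-39)²) = √(3249.000 + 1521.000) = 69.1
8: √((10)² + (63)²) = √(100.000 + 3969.000) = 63.8
9: √((-29)² + (-67)²) = √(841.000 + 4489.000) = 73.0
10: √((-46)² + (-8)²) = √(2116.000 + 64.000) = 46.7
11: √((59)² + (5)²) = √(3481.000 + 25.000) = 59.2
12: √((44)² + (67)²) = √(1936.000 + 4489.000) = 80.2
13: √((-26)² + (-7)²) = √(676.000 + 49.000) = 26.9
14: √((100)² + (-76)²) = √(10000.000 + 5776.000) = 125.6
15: √((18)² + (-40)²) = √(324.000 + 1600.000) = 43.9
Sorted: 6 (16.2) < 13 (26.9) < 15 (43.9) < 10 (46.7) < …

6, 13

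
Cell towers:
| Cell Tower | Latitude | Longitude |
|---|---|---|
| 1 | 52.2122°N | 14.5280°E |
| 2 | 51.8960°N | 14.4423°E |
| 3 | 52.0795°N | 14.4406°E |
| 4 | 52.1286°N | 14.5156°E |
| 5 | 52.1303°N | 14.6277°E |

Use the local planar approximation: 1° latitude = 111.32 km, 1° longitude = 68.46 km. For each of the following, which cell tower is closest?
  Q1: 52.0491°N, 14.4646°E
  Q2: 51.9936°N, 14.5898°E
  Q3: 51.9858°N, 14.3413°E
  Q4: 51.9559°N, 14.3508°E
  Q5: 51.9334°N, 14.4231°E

Q1 at 52.0491°N, 14.4646°E:
  1: 18.6679 km
  2: 17.1113 km
  3: 3.7619 km
  4: 9.5138 km
  5: 14.3660 km
  → nearest: 3 (3.7619 km)
Q2 at 51.9936°N, 14.5898°E:
  1: 24.6996 km
  2: 14.8328 km
  3: 13.9918 km
  4: 15.8635 km
  5: 15.4371 km
  → nearest: 3 (13.9918 km)
Q3 at 51.9858°N, 14.3413°E:
  1: 28.2586 km
  2: 12.1549 km
  3: 12.4504 km
  4: 19.8767 km
  5: 25.3611 km
  → nearest: 2 (12.1549 km)
Q4 at 51.9559°N, 14.3508°E:
  1: 31.0032 km
  2: 9.1489 km
  3: 15.0701 km
  4: 22.2910 km
  5: 27.1342 km
  → nearest: 2 (9.1489 km)
Q5 at 51.9334°N, 14.4231°E:
  1: 31.8560 km
  2: 4.3659 km
  3: 16.3079 km
  4: 22.6336 km
  5: 26.0122 km
  → nearest: 2 (4.3659 km)

Q1→3; Q2→3; Q3→2; Q4→2; Q5→2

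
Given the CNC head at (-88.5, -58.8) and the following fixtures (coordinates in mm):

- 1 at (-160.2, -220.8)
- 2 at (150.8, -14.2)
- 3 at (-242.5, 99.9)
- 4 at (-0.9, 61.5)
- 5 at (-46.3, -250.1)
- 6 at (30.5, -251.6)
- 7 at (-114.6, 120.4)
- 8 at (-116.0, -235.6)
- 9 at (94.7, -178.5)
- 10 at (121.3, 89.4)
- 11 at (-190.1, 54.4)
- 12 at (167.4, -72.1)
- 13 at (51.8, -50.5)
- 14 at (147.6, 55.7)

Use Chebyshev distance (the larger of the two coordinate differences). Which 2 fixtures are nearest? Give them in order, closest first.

Distances from (-88.5, -58.8):
1: 162.0 mm
2: 239.3 mm
3: 158.7 mm
4: 120.3 mm
5: 191.3 mm
6: 192.8 mm
7: 179.2 mm
8: 176.8 mm
9: 183.2 mm
10: 209.8 mm
11: 113.2 mm
12: 255.9 mm
13: 140.3 mm
14: 236.1 mm
Sorted: 11 (113.2 mm) < 4 (120.3 mm) < 13 (140.3 mm) < 3 (158.7 mm) < …

11, 4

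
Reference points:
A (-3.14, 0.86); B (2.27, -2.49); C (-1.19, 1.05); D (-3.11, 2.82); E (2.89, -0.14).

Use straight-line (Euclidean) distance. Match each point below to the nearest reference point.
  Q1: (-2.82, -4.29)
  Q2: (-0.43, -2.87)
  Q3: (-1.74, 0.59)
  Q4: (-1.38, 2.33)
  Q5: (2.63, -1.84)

Q1 at (-2.82, -4.29):
  A: √((-0.32)² + (5.15)²) = √(0.1024 + 26.5225) = 5.16
  B: √((5.09)² + (1.80)²) = √(25.9081 + 3.2400) = 5.40
  C: √((1.63)² + (5.34)²) = √(2.6569 + 28.5156) = 5.58
  D: √((-0.29)² + (7.11)²) = √(0.0841 + 50.5521) = 7.12
  E: √((5.71)² + (4.15)²) = √(32.6041 + 17.2225) = 7.06
  → nearest: A (5.16)
Q2 at (-0.43, -2.87):
  A: √((-2.71)² + (3.73)²) = √(7.3441 + 13.9129) = 4.61
  B: √((2.70)² + (0.38)²) = √(7.2900 + 0.1444) = 2.73
  C: √((-0.76)² + (3.92)²) = √(0.5776 + 15.3664) = 3.99
  D: √((-2.68)² + (5.69)²) = √(7.1824 + 32.3761) = 6.29
  E: √((3.32)² + (2.73)²) = √(11.0224 + 7.4529) = 4.30
  → nearest: B (2.73)
Q3 at (-1.74, 0.59):
  A: √((-1.40)² + (0.27)²) = √(1.9600 + 0.0729) = 1.43
  B: √((4.01)² + (-3.08)²) = √(16.0801 + 9.4864) = 5.06
  C: √((0.55)² + (0.46)²) = √(0.3025 + 0.2116) = 0.72
  D: √((-1.37)² + (2.23)²) = √(1.8769 + 4.9729) = 2.62
  E: √((4.63)² + (-0.73)²) = √(21.4369 + 0.5329) = 4.69
  → nearest: C (0.72)
Q4 at (-1.38, 2.33):
  A: √((-1.76)² + (-1.47)²) = √(3.0976 + 2.1609) = 2.29
  B: √((3.65)² + (-4.82)²) = √(13.3225 + 23.2324) = 6.05
  C: √((0.19)² + (-1.28)²) = √(0.0361 + 1.6384) = 1.29
  D: √((-1.73)² + (0.49)²) = √(2.9929 + 0.2401) = 1.80
  E: √((4.27)² + (-2.47)²) = √(18.2329 + 6.1009) = 4.93
  → nearest: C (1.29)
Q5 at (2.63, -1.84):
  A: √((-5.77)² + (2.70)²) = √(33.2929 + 7.2900) = 6.37
  B: √((-0.36)² + (-0.65)²) = √(0.1296 + 0.4225) = 0.74
  C: √((-3.82)² + (2.89)²) = √(14.5924 + 8.3521) = 4.79
  D: √((-5.74)² + (4.66)²) = √(32.9476 + 21.7156) = 7.39
  E: √((0.26)² + (1.70)²) = √(0.0676 + 2.8900) = 1.72
  → nearest: B (0.74)

Q1→A; Q2→B; Q3→C; Q4→C; Q5→B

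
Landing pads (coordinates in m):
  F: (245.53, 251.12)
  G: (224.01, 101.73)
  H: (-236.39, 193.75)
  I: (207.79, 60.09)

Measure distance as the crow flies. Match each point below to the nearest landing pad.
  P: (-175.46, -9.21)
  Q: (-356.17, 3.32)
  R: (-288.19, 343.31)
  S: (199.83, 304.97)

P at (-175.46, -9.21):
  F: 494.98 m
  G: 414.59 m
  H: 211.91 m
  I: 389.47 m
  → nearest: H (211.91 m)
Q at (-356.17, 3.32):
  F: 650.73 m
  G: 588.47 m
  H: 224.97 m
  I: 566.81 m
  → nearest: H (224.97 m)
R at (-288.19, 343.31):
  F: 541.62 m
  G: 566.31 m
  H: 158.28 m
  I: 571.15 m
  → nearest: H (158.28 m)
S at (199.83, 304.97):
  F: 70.63 m
  G: 204.67 m
  H: 450.18 m
  I: 245.01 m
  → nearest: F (70.63 m)

P→H; Q→H; R→H; S→F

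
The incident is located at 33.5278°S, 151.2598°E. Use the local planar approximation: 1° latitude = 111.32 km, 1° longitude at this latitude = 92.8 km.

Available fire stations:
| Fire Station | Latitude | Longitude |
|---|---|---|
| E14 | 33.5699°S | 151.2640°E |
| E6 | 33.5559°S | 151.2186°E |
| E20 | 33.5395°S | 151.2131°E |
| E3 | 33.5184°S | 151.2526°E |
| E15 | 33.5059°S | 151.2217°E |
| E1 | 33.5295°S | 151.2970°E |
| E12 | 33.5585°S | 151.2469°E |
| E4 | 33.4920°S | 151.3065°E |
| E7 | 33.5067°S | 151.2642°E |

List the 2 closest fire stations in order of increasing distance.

Distances from 33.5278°S, 151.2598°E:
E14: 4.7028 km
E6: 4.9399 km
E20: 4.5252 km
E3: 1.2415 km
E15: 4.2947 km
E1: 3.4573 km
E12: 3.6211 km
E4: 5.8876 km
E7: 2.3841 km
Sorted: E3 (1.2415 km) < E7 (2.3841 km) < E1 (3.4573 km) < E12 (3.6211 km) < …

E3, E7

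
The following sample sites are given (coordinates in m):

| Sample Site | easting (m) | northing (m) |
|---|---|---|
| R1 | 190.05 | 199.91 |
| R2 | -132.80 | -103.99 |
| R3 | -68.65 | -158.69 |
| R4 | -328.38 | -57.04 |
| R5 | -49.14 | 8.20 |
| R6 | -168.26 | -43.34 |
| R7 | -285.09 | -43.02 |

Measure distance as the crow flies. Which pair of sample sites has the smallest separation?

Pairwise distances:
R4–R7: √((43.29)² + (14.02)²) = √(1874.0241 + 196.5604) = 45.50 m
R2–R6: √((-35.46)² + (60.65)²) = √(1257.4116 + 3678.4225) = 70.26 m
R2–R3: √((64.15)² + (-54.70)²) = √(4115.2225 + 2992.0900) = 84.30 m
R6–R7: √((-116.83)² + (0.32)²) = √(13649.2489 + 0.1024) = 116.83 m
R5–R6: √((-119.12)² + (-51.54)²) = √(14189.5744 + 2656.3716) = 129.79 m
R2–R5: √((83.66)² + (112.19)²) = √(6998.9956 + 12586.5961) = 139.95 m
R3–R6: √((-99.61)² + (115.35)²) = √(9922.1521 + 13305.6225) = 152.41 m
R4–R6: √((160.12)² + (13.70)²) = √(25638.4144 + 187.6900) = 160.71 m
R2–R7: √((-152.29)² + (60.97)²) = √(23192.2441 + 3717.3409) = 164.04 m
R3–R5: √((19.51)² + (166.89)²) = √(380.6401 + 27852.2721) = 168.03 m
R2–R4: √((-195.58)² + (46.95)²) = √(38251.5364 + 2204.3025) = 201.14 m
R5–R7: √((-235.95)² + (-51.22)²) = √(55672.4025 + 2623.4884) = 241.45 m
R3–R7: √((-216.44)² + (115.67)²) = √(46846.2736 + 13379.5489) = 245.41 m
R3–R4: √((-259.73)² + (101.65)²) = √(67459.6729 + 10332.7225) = 278.91 m
R4–R5: √((279.24)² + (65.24)²) = √(77974.9776 + 4256.2576) = 286.76 m
R1–R5: √((-239.19)² + (-191.71)²) = √(57211.8561 + 36752.7241) = 306.54 m
R1–R6: √((-358.31)² + (-243.25)²) = √(128386.0561 + 59170.5625) = 433.08 m
R1–R3: √((-258.70)² + (-358.60)²) = √(66925.6900 + 128593.9600) = 442.18 m
R1–R2: √((-322.85)² + (-303.90)²) = √(104232.1225 + 92355.2100) = 443.38 m
R1–R7: √((-475.14)² + (-242.93)²) = √(225758.0196 + 59014.9849) = 533.64 m
R1–R4: √((-518.43)² + (-256.95)²) = √(268769.6649 + 66023.3025) = 578.61 m
Closest pair: R4–R7 at 45.50 m.

R4 and R7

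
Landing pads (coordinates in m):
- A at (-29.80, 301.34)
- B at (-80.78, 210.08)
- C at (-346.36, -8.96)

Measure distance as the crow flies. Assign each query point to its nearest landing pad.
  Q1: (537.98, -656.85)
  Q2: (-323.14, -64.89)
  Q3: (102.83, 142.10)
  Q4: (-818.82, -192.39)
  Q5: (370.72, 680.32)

Q1→B; Q2→C; Q3→B; Q4→C; Q5→A

Q1 at (537.98, -656.85):
  A: √((-567.78)² + (958.19)²) = √(322374.1284 + 918128.0761) = 1113.78 m
  B: √((-618.76)² + (866.93)²) = √(382863.9376 + 751567.6249) = 1065.10 m
  C: √((-884.34)² + (647.89)²) = √(782057.2356 + 419761.4521) = 1096.27 m
  → nearest: B (1065.10 m)
Q2 at (-323.14, -64.89):
  A: √((293.34)² + (366.23)²) = √(86048.3556 + 134124.4129) = 469.23 m
  B: √((242.36)² + (274.97)²) = √(58738.3696 + 75608.5009) = 366.53 m
  C: √((-23.22)² + (55.93)²) = √(539.1684 + 3128.1649) = 60.56 m
  → nearest: C (60.56 m)
Q3 at (102.83, 142.10):
  A: √((-132.63)² + (159.24)²) = √(17590.7169 + 25357.3776) = 207.24 m
  B: √((-183.61)² + (67.98)²) = √(33712.6321 + 4621.2804) = 195.79 m
  C: √((-449.19)² + (-151.06)²) = √(201771.6561 + 22819.1236) = 473.91 m
  → nearest: B (195.79 m)
Q4 at (-818.82, -192.39):
  A: √((789.02)² + (493.73)²) = √(622552.5604 + 243769.3129) = 930.76 m
  B: √((738.04)² + (402.47)²) = √(544703.0416 + 161982.1009) = 840.65 m
  C: √((472.46)² + (183.43)²) = √(223218.4516 + 33646.5649) = 506.82 m
  → nearest: C (506.82 m)
Q5 at (370.72, 680.32):
  A: √((-400.52)² + (-378.98)²) = √(160416.2704 + 143625.8404) = 551.40 m
  B: √((-451.50)² + (-470.24)²) = √(203852.2500 + 221125.6576) = 651.90 m
  C: √((-717.08)² + (-689.28)²) = √(514203.7264 + 475106.9184) = 994.64 m
  → nearest: A (551.40 m)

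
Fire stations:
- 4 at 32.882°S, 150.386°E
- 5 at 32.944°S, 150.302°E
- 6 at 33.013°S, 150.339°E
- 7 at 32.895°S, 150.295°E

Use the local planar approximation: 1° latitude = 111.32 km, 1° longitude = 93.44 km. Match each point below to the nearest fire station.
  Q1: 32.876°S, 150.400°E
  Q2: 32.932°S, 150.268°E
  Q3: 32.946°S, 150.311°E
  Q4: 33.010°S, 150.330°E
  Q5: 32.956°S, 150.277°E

Q1→4; Q2→5; Q3→5; Q4→6; Q5→5

Q1 at 32.876°S, 150.400°E:
  4: 1.469 km
  5: 11.881 km
  6: 16.281 km
  7: 10.037 km
  → nearest: 4 (1.469 km)
Q2 at 32.932°S, 150.268°E:
  4: 12.351 km
  5: 3.446 km
  6: 11.195 km
  7: 4.830 km
  → nearest: 5 (3.446 km)
Q3 at 32.946°S, 150.311°E:
  4: 9.994 km
  5: 0.870 km
  6: 7.904 km
  7: 5.871 km
  → nearest: 5 (0.870 km)
Q4 at 33.010°S, 150.330°E:
  4: 15.179 km
  5: 7.799 km
  6: 0.905 km
  7: 13.213 km
  → nearest: 6 (0.905 km)
Q5 at 32.956°S, 150.277°E:
  4: 13.099 km
  5: 2.691 km
  6: 8.592 km
  7: 6.996 km
  → nearest: 5 (2.691 km)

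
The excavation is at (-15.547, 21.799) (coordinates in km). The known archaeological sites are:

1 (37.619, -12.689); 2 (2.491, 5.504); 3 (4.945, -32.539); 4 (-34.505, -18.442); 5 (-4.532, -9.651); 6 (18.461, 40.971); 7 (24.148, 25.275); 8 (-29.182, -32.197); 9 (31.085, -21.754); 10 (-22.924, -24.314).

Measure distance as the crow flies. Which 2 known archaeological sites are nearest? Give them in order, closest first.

2, 5

Distances from (-15.547, 21.799):
1: √((53.166)² + (-34.488)²) = √(2826.62356 + 1189.42214) = 63.372 km
2: √((18.038)² + (-16.295)²) = √(325.36944 + 265.52703) = 24.308 km
3: √((20.492)² + (-54.338)²) = √(419.92206 + 2952.61824) = 58.074 km
4: √((-18.958)² + (-40.241)²) = √(359.40576 + 1619.33808) = 44.483 km
5: √((11.015)² + (-31.450)²) = √(121.33023 + 989.10250) = 33.323 km
6: √((34.008)² + (19.172)²) = √(1156.54406 + 367.56558) = 39.040 km
7: √((39.695)² + (3.476)²) = √(1575.69303 + 12.08258) = 39.847 km
8: √((-13.635)² + (-53.996)²) = √(185.91322 + 2915.56802) = 55.691 km
9: √((46.632)² + (-43.553)²) = √(2174.54342 + 1896.86381) = 63.808 km
10: √((-7.377)² + (-46.113)²) = √(54.42013 + 2126.40877) = 46.699 km
Sorted: 2 (24.308 km) < 5 (33.323 km) < 6 (39.040 km) < 7 (39.847 km) < …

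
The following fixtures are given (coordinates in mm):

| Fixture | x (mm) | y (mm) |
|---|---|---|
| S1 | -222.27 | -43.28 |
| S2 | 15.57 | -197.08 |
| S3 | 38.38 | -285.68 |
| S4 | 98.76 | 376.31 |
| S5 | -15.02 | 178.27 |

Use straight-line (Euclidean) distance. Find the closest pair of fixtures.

Pairwise distances:
S1–S2: √((237.84)² + (-153.80)²) = √(56567.8656 + 23654.4400) = 283.24 mm
S1–S3: √((260.65)² + (-242.40)²) = √(67938.4225 + 58757.7600) = 355.94 mm
S1–S4: √((321.03)² + (419.59)²) = √(103060.2609 + 176055.7681) = 528.31 mm
S1–S5: √((207.25)² + (221.55)²) = √(42952.5625 + 49084.4025) = 303.38 mm
S2–S3: √((22.81)² + (-88.60)²) = √(520.2961 + 7849.9600) = 91.49 mm
S2–S4: √((83.19)² + (573.39)²) = √(6920.5761 + 328776.0921) = 579.39 mm
S2–S5: √((-30.59)² + (375.35)²) = √(935.7481 + 140887.6225) = 376.59 mm
S3–S4: √((60.38)² + (661.99)²) = √(3645.7444 + 438230.7601) = 664.74 mm
S3–S5: √((-53.40)² + (463.95)²) = √(2851.5600 + 215249.6025) = 467.01 mm
S4–S5: √((-113.78)² + (-198.04)²) = √(12945.8884 + 39219.8416) = 228.40 mm
Closest pair: S2–S3 at 91.49 mm.

S2 and S3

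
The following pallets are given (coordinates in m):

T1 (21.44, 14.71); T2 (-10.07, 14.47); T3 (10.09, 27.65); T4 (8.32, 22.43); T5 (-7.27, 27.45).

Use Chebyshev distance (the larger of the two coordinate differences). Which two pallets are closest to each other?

Pairwise distances:
T1–T2: 31.51 m
T1–T3: 12.94 m
T1–T4: 13.12 m
T1–T5: 28.71 m
T2–T3: 20.16 m
T2–T4: 18.39 m
T2–T5: 12.98 m
T3–T4: 5.22 m
T3–T5: 17.36 m
T4–T5: 15.59 m
Closest pair: T3–T4 at 5.22 m.

T3 and T4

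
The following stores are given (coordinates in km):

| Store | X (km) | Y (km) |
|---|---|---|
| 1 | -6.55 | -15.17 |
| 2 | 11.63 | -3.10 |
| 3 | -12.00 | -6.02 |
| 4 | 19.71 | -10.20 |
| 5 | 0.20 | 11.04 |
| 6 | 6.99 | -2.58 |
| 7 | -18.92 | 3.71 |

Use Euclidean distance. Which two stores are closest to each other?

Pairwise distances:
1–2: 21.82 km
1–3: 10.65 km
1–4: 26.73 km
1–5: 27.07 km
1–6: 18.49 km
1–7: 22.57 km
2–3: 23.81 km
2–4: 10.76 km
2–5: 18.18 km
2–6: 4.67 km
2–7: 31.30 km
3–4: 31.98 km
3–5: 20.97 km
3–6: 19.30 km
3–7: 11.94 km
4–5: 28.84 km
4–6: 14.83 km
4–7: 41.06 km
5–6: 15.22 km
5–7: 20.48 km
6–7: 26.66 km
Closest pair: 2–6 at 4.67 km.

2 and 6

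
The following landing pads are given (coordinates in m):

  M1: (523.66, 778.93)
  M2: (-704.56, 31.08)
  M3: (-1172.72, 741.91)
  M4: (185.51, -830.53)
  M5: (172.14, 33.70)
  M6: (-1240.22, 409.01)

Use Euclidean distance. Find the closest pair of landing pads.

M3 and M6

Pairwise distances:
M1–M2: √((-1228.22)² + (-747.85)²) = √(1508524.3684 + 559279.6225) = 1437.99 m
M1–M3: √((-1696.38)² + (-37.02)²) = √(2877705.1044 + 1370.4804) = 1696.78 m
M1–M4: √((-338.15)² + (-1609.46)²) = √(114345.4225 + 2590361.4916) = 1644.60 m
M1–M5: √((-351.52)² + (-745.23)²) = √(123566.3104 + 555367.7529) = 823.97 m
M1–M6: √((-1763.88)² + (-369.92)²) = √(3111272.6544 + 136840.8064) = 1802.25 m
M2–M3: √((-468.16)² + (710.83)²) = √(219173.7856 + 505279.2889) = 851.15 m
M2–M4: √((890.07)² + (-861.61)²) = √(792224.6049 + 742371.7921) = 1238.79 m
M2–M5: √((876.70)² + (2.62)²) = √(768602.8900 + 6.8644) = 876.70 m
M2–M6: √((-535.66)² + (377.93)²) = √(286931.6356 + 142831.0849) = 655.56 m
M3–M4: √((1358.23)² + (-1572.44)²) = √(1844788.7329 + 2472567.5536) = 2077.82 m
M3–M5: √((1344.86)² + (-708.21)²) = √(1808648.4196 + 501561.4041) = 1519.94 m
M3–M6: √((-67.50)² + (-332.90)²) = √(4556.2500 + 110822.4100) = 339.67 m
M4–M5: √((-13.37)² + (864.23)²) = √(178.7569 + 746893.4929) = 864.33 m
M4–M6: √((-1425.73)² + (1239.54)²) = √(2032706.0329 + 1536459.4116) = 1889.22 m
M5–M6: √((-1412.36)² + (375.31)²) = √(1994760.7696 + 140857.5961) = 1461.38 m
Closest pair: M3–M6 at 339.67 m.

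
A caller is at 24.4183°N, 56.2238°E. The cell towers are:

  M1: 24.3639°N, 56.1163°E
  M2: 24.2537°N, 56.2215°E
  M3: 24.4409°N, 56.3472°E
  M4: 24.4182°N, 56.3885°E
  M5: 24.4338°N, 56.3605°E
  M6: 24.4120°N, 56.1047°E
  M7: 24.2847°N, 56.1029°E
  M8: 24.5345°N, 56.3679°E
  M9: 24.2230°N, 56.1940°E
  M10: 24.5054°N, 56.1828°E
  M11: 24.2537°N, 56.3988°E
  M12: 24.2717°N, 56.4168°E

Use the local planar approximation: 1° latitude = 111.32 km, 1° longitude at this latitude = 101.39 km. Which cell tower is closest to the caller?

Distances from 24.4183°N, 56.2238°E:
M1: √((-0.0544·111.32)² + (-0.1075·101.39)²) = √(36.672811 + 118.797465) = 12.4688 km
M2: √((-0.1646·111.32)² + (-0.0023·101.39)²) = √(335.742297 + 0.054381) = 18.3248 km
M3: √((0.0226·111.32)² + (0.1234·101.39)²) = √(6.329411 + 156.538283) = 12.7620 km
M4: √((-0.0001·111.32)² + (0.1647·101.39)²) = √(0.000124 + 278.854363) = 16.6989 km
M5: √((0.0155·111.32)² + (0.1367·101.39)²) = √(2.977212 + 192.099960) = 13.9670 km
M6: √((-0.0063·111.32)² + (-0.1191·101.39)²) = √(0.491844 + 145.818884) = 12.0959 km
M7: √((-0.1336·111.32)² + (-0.1209·101.39)²) = √(221.186854 + 150.259814) = 19.2730 km
M8: √((0.1162·111.32)² + (0.1441·101.39)²) = √(167.324159 + 213.460837) = 19.5137 km
M9: √((-0.1953·111.32)² + (-0.0298·101.39)²) = √(472.662211 + 9.128991) = 21.9497 km
M10: √((0.0871·111.32)² + (-0.0410·101.39)²) = √(94.011873 + 17.280566) = 10.5495 km
M11: √((-0.1646·111.32)² + (0.1750·101.39)²) = √(335.742297 + 314.822921) = 25.5062 km
M12: √((-0.1466·111.32)² + (0.1930·101.39)²) = √(266.326472 + 382.917191) = 25.4803 km
Minimum: M10 at 10.5495 km.

M10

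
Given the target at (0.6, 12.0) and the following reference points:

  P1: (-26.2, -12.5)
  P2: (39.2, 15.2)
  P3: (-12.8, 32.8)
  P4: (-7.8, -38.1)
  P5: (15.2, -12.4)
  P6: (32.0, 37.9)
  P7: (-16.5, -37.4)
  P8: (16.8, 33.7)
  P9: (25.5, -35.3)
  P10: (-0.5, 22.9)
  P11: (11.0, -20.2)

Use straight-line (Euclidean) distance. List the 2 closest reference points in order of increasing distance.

P10, P3

Distances from (0.6, 12.0):
P1: √((-26.8)² + (-24.5)²) = √(718.240 + 600.250) = 36.3
P2: √((38.6)² + (3.2)²) = √(1489.960 + 10.240) = 38.7
P3: √((-13.4)² + (20.8)²) = √(179.560 + 432.640) = 24.7
P4: √((-8.4)² + (-50.1)²) = √(70.560 + 2510.010) = 50.8
P5: √((14.6)² + (-24.4)²) = √(213.160 + 595.360) = 28.4
P6: √((31.4)² + (25.9)²) = √(985.960 + 670.810) = 40.7
P7: √((-17.1)² + (-49.4)²) = √(292.410 + 2440.360) = 52.3
P8: √((16.2)² + (21.7)²) = √(262.440 + 470.890) = 27.1
P9: √((24.9)² + (-47.3)²) = √(620.010 + 2237.290) = 53.5
P10: √((-1.1)² + (10.9)²) = √(1.210 + 118.810) = 11.0
P11: √((10.4)² + (-32.2)²) = √(108.160 + 1036.840) = 33.8
Sorted: P10 (11.0) < P3 (24.7) < P8 (27.1) < P5 (28.4) < …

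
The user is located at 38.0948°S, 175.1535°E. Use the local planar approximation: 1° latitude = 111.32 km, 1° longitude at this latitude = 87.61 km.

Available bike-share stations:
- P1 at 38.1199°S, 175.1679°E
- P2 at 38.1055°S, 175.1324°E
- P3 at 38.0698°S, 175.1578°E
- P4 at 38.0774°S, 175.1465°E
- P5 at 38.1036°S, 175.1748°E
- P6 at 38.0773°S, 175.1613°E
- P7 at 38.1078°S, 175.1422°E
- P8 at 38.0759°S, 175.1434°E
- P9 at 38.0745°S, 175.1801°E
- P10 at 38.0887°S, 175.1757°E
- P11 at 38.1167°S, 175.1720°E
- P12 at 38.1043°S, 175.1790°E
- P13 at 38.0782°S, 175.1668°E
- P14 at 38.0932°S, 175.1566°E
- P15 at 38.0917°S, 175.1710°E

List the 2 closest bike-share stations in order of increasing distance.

Distances from 38.0948°S, 175.1535°E:
P1: √((-0.0251·111.32)² + (0.0144·87.61)²) = √(7.807174 + 1.591594) = 3.0657 km
P2: √((-0.0107·111.32)² + (-0.0211·87.61)²) = √(1.418776 + 3.417215) = 2.1991 km
P3: √((0.0250·111.32)² + (0.0043·87.61)²) = √(7.745089 + 0.141920) = 2.8084 km
P4: √((0.0174·111.32)² + (-0.0070·87.61)²) = √(3.751845 + 0.376100) = 2.0317 km
P5: √((-0.0088·111.32)² + (0.0213·87.61)²) = √(0.959648 + 3.482303) = 2.1076 km
P6: √((0.0175·111.32)² + (0.0078·87.61)²) = √(3.795094 + 0.466978) = 2.0645 km
P7: √((-0.0130·111.32)² + (-0.0113·87.61)²) = √(2.094272 + 0.980086) = 1.7534 km
P8: √((0.0189·111.32)² + (-0.0101·87.61)²) = √(4.426597 + 0.782979) = 2.2824 km
P9: √((0.0203·111.32)² + (0.0266·87.61)²) = √(5.106678 + 5.430885) = 3.2462 km
P10: √((0.0061·111.32)² + (0.0222·87.61)²) = √(0.461112 + 3.782799) = 2.0601 km
P11: √((-0.0219·111.32)² + (0.0185·87.61)²) = √(5.943395 + 2.626944) = 2.9275 km
P12: √((-0.0095·111.32)² + (0.0255·87.61)²) = √(1.118391 + 4.991002) = 2.4717 km
P13: √((0.0166·111.32)² + (0.0133·87.61)²) = √(3.414779 + 1.357721) = 2.1846 km
P14: √((0.0016·111.32)² + (0.0031·87.61)²) = √(0.031724 + 0.073762) = 0.3248 km
P15: √((0.0031·111.32)² + (0.0175·87.61)²) = √(0.119088 + 2.350626) = 1.5715 km
Sorted: P14 (0.3248 km) < P15 (1.5715 km) < P7 (1.7534 km) < P4 (2.0317 km) < …

P14, P15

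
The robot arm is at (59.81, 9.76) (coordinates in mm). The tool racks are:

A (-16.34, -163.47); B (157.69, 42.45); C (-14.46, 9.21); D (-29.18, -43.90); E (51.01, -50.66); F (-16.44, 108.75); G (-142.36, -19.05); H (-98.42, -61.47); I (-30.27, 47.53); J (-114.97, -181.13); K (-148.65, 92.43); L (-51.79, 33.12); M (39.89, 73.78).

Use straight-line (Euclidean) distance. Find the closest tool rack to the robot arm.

E

Distances from (59.81, 9.76):
A: 189.23 mm
B: 103.19 mm
C: 74.27 mm
D: 103.92 mm
E: 61.06 mm
F: 124.95 mm
G: 204.21 mm
H: 173.52 mm
I: 97.68 mm
J: 258.82 mm
K: 224.25 mm
L: 114.02 mm
M: 67.05 mm
Minimum: E at 61.06 mm.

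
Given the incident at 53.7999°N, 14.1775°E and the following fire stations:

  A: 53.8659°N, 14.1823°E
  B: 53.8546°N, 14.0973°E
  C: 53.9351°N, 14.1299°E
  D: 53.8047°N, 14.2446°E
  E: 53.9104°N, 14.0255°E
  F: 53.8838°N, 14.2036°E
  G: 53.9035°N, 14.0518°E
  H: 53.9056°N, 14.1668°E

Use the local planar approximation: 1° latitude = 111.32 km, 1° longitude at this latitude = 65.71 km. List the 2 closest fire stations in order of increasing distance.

Distances from 53.7999°N, 14.1775°E:
A: 7.3539 km
B: 8.0530 km
C: 15.3720 km
D: 4.4414 km
E: 15.8452 km
F: 9.4959 km
G: 14.1855 km
H: 11.7875 km
Sorted: D (4.4414 km) < A (7.3539 km) < B (8.0530 km) < F (9.4959 km) < …

D, A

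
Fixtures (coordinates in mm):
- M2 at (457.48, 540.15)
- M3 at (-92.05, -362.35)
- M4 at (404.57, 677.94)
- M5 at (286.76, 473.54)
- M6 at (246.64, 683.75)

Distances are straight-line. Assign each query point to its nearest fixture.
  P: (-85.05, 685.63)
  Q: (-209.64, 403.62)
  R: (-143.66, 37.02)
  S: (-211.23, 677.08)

P→M6; Q→M5; R→M3; S→M6

P at (-85.05, 685.63):
  M2: 561.70 mm
  M3: 1048.00 mm
  M4: 489.68 mm
  M5: 428.05 mm
  M6: 331.70 mm
  → nearest: M6 (331.70 mm)
Q at (-209.64, 403.62):
  M2: 680.95 mm
  M3: 774.94 mm
  M4: 672.69 mm
  M5: 501.30 mm
  M6: 535.41 mm
  → nearest: M5 (501.30 mm)
R at (-143.66, 37.02):
  M2: 783.91 mm
  M3: 402.69 mm
  M4: 843.41 mm
  M5: 613.03 mm
  M6: 755.38 mm
  → nearest: M3 (402.69 mm)
S at (-211.23, 677.08):
  M2: 682.59 mm
  M3: 1046.24 mm
  M4: 615.80 mm
  M5: 537.98 mm
  M6: 457.92 mm
  → nearest: M6 (457.92 mm)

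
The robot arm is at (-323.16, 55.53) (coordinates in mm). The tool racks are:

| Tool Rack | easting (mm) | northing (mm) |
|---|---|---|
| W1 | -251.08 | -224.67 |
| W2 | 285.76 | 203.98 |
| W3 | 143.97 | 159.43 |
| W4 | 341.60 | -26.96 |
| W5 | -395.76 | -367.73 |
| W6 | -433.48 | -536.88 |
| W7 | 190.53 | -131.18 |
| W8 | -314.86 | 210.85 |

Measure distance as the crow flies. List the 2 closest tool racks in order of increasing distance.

W8, W1

Distances from (-323.16, 55.53):
W1: √((72.08)² + (-280.20)²) = √(5195.5264 + 78512.0400) = 289.32 mm
W2: √((608.92)² + (148.45)²) = √(370783.5664 + 22037.4025) = 626.75 mm
W3: √((467.13)² + (103.90)²) = √(218210.4369 + 10795.2100) = 478.55 mm
W4: √((664.76)² + (-82.49)²) = √(441905.8576 + 6804.6001) = 669.86 mm
W5: √((-72.60)² + (-423.26)²) = √(5270.7600 + 179149.0276) = 429.44 mm
W6: √((-110.32)² + (-592.41)²) = √(12170.5024 + 350949.6081) = 602.59 mm
W7: √((513.69)² + (-186.71)²) = √(263877.4161 + 34860.6241) = 546.57 mm
W8: √((8.30)² + (155.32)²) = √(68.8900 + 24124.3024) = 155.54 mm
Sorted: W8 (155.54 mm) < W1 (289.32 mm) < W5 (429.44 mm) < W3 (478.55 mm) < …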